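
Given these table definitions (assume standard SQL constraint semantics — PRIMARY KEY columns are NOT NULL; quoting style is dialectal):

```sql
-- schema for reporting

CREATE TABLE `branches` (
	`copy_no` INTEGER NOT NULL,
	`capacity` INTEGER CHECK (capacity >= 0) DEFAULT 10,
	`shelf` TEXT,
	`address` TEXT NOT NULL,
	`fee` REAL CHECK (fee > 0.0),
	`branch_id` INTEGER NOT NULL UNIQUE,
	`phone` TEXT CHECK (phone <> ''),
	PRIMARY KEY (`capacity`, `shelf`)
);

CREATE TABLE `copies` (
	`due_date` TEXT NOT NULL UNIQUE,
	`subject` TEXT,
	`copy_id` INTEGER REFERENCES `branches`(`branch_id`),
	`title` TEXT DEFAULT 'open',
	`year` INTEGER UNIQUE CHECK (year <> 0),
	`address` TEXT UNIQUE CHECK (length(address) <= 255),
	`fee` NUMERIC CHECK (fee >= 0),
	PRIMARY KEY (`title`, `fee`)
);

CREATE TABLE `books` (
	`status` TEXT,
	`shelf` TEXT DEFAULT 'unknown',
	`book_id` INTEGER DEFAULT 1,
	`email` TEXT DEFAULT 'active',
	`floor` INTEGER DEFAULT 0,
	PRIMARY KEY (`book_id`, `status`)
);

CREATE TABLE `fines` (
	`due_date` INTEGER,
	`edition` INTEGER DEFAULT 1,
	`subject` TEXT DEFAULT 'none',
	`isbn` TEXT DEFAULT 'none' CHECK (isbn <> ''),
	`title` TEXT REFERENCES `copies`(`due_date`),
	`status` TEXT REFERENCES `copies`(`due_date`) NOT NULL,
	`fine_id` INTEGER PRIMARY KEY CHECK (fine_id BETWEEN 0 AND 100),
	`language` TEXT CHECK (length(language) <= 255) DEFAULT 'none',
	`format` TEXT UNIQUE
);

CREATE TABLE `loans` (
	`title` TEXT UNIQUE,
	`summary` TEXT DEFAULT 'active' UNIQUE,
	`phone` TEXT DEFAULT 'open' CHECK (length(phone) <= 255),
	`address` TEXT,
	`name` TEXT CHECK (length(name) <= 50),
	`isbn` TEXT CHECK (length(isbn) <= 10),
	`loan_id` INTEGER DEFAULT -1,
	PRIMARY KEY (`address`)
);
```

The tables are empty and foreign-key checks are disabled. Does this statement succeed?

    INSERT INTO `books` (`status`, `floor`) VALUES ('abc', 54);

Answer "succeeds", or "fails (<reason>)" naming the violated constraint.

NOT NULL columns: book_id defaults to 1; status is supplied.
No constraint is violated.

succeeds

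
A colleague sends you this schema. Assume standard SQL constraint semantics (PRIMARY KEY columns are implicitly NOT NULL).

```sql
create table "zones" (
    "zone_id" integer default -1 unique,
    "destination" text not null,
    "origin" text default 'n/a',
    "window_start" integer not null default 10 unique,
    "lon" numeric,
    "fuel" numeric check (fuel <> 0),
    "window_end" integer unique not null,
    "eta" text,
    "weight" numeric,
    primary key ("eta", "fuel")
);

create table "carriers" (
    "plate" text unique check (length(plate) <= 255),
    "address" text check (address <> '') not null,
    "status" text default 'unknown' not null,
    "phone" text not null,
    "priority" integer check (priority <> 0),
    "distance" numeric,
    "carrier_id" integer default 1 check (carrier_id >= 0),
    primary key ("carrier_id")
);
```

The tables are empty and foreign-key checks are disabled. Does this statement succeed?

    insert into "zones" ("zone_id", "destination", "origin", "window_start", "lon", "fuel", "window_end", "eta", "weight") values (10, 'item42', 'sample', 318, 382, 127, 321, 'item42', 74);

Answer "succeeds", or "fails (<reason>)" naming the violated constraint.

succeeds

NOT NULL columns: destination is supplied; eta is supplied; fuel is supplied; window_end is supplied; window_start is supplied.
CHECK constraints: 127 satisfies (fuel <> 0).
No constraint is violated.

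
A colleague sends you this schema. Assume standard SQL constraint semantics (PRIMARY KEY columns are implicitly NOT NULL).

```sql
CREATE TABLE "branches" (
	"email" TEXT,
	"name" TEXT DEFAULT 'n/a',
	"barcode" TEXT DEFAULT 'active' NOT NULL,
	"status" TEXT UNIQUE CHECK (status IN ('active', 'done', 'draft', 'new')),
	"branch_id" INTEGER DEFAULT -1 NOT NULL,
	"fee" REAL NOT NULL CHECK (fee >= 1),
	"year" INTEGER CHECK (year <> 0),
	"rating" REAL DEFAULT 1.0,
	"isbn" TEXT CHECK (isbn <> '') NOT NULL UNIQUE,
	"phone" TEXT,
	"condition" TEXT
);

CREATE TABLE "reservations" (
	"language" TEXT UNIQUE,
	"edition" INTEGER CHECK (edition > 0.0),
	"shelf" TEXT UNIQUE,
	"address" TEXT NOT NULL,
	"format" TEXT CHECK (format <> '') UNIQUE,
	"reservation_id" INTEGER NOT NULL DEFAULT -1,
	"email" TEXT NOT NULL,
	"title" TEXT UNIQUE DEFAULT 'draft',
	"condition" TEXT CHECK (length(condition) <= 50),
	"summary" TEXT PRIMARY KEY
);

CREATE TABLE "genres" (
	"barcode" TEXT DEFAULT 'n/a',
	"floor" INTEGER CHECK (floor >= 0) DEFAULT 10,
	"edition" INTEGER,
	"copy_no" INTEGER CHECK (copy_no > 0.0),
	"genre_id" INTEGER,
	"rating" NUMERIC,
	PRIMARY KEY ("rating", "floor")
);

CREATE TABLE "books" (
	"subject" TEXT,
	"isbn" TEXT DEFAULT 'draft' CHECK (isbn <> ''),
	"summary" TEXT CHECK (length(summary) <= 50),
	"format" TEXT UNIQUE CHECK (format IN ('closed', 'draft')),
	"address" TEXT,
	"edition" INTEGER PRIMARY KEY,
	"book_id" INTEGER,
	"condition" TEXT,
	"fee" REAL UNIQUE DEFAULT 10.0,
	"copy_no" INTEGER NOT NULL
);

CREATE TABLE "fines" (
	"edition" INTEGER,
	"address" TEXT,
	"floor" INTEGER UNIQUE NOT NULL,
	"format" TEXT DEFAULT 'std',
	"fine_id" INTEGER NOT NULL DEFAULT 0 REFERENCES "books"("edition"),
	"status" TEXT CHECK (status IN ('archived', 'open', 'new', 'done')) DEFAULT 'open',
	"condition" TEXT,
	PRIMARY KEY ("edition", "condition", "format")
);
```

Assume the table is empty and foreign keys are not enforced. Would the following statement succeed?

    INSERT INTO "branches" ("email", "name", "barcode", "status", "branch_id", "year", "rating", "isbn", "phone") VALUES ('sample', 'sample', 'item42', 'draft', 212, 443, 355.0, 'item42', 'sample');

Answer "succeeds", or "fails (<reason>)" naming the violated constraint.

fails (NOT NULL on fee)

fee is omitted from the column list and has no DEFAULT, so it would receive NULL.
But fee is declared NOT NULL.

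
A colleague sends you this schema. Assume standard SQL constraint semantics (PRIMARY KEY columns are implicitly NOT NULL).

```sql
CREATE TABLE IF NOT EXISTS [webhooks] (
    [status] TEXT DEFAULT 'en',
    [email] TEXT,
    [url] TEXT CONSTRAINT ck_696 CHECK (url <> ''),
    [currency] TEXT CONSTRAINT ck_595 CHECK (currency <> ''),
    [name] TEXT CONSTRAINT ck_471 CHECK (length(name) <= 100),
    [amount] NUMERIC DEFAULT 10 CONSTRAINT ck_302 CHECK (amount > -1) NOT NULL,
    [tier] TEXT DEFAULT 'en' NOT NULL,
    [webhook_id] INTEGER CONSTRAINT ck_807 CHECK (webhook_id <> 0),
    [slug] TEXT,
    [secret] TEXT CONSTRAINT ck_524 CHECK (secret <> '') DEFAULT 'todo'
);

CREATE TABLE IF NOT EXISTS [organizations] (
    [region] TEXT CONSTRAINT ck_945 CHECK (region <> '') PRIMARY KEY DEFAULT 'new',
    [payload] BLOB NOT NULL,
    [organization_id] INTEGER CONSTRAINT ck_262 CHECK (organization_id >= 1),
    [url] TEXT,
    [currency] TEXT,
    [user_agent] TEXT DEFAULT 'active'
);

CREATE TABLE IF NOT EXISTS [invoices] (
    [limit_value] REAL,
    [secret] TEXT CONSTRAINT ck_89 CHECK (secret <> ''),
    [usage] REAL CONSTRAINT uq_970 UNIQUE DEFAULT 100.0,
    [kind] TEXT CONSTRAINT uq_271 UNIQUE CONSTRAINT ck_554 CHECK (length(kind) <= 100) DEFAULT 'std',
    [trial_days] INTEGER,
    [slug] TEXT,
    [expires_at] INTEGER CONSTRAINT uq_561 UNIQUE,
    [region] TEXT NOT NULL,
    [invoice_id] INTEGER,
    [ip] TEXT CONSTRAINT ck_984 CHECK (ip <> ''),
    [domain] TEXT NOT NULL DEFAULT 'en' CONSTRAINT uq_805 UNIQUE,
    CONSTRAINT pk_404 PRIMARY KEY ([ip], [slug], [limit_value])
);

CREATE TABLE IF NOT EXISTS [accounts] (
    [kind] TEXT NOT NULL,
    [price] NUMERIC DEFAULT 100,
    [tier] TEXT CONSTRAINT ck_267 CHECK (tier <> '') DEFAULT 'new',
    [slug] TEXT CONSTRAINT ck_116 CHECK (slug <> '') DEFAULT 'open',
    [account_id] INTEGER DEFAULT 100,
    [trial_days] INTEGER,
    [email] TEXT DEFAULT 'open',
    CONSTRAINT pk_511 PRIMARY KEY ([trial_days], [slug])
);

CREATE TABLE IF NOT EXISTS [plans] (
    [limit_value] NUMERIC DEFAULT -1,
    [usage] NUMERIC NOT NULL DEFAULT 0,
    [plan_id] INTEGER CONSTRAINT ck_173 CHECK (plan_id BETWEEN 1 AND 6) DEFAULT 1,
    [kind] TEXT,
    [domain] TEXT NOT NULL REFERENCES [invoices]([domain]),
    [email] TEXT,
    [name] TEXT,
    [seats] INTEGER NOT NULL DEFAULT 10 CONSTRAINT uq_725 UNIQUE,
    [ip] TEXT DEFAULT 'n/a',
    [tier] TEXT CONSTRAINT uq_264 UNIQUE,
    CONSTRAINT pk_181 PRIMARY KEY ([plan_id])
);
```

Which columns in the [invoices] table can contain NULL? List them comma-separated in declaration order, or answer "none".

- limit_value: part of the PRIMARY KEY, which implies NOT NULL → not nullable.
- secret: CHECK does not forbid NULL (a CHECK constraint passes when its expression is NULL) → nullable.
- usage: UNIQUE does not imply NOT NULL → nullable.
- kind: CHECK does not forbid NULL (a CHECK constraint passes when its expression is NULL) → nullable.
- trial_days: no NOT NULL constraint applies → nullable.
- slug: part of the PRIMARY KEY, which implies NOT NULL → not nullable.
- expires_at: UNIQUE does not imply NOT NULL → nullable.
- region: declared NOT NULL → not nullable.
- invoice_id: no NOT NULL constraint applies → nullable.
- ip: part of the PRIMARY KEY, which implies NOT NULL → not nullable.
- domain: declared NOT NULL → not nullable.

secret, usage, kind, trial_days, expires_at, invoice_id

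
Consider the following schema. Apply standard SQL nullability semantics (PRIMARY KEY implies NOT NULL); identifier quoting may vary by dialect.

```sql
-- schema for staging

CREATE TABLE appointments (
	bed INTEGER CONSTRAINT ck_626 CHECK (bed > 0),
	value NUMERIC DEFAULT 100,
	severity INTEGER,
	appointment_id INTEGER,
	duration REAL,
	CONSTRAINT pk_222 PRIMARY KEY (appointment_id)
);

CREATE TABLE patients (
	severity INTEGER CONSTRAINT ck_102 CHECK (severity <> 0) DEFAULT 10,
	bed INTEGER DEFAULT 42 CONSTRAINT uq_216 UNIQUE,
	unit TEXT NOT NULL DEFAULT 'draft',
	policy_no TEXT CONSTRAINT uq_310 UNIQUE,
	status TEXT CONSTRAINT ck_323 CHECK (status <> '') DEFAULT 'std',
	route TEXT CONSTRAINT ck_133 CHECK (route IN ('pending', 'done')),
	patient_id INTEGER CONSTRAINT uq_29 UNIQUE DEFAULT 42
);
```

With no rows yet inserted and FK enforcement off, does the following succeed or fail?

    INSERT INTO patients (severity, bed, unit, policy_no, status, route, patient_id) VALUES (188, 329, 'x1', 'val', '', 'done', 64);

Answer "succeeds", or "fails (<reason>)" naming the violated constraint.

fails (CHECK on status)

The value '' for status violates CHECK (status <> '').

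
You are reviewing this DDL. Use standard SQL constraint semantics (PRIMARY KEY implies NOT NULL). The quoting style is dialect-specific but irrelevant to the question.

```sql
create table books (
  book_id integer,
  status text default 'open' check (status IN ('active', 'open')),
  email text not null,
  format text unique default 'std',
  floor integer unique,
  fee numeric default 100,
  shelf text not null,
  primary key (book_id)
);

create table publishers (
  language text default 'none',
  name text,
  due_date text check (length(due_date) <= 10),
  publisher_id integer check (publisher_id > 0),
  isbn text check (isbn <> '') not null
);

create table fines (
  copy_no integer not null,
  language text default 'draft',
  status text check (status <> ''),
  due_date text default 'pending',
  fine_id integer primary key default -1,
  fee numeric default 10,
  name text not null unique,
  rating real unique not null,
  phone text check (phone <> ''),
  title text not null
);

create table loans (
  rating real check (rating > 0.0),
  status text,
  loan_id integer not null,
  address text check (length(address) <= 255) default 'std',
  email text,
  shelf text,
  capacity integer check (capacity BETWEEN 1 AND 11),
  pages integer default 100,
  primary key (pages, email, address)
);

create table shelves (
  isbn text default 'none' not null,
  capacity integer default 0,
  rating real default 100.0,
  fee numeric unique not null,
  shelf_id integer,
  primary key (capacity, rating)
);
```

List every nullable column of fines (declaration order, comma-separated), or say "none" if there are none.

language, status, due_date, fee, phone

- copy_no: declared NOT NULL → not nullable.
- language: DEFAULT only fills an omitted column; an explicit NULL is still allowed → nullable.
- status: CHECK does not forbid NULL (a CHECK constraint passes when its expression is NULL) → nullable.
- due_date: DEFAULT only fills an omitted column; an explicit NULL is still allowed → nullable.
- fine_id: part of the PRIMARY KEY, which implies NOT NULL → not nullable.
- fee: DEFAULT only fills an omitted column; an explicit NULL is still allowed → nullable.
- name: declared NOT NULL → not nullable.
- rating: declared NOT NULL → not nullable.
- phone: CHECK does not forbid NULL (a CHECK constraint passes when its expression is NULL) → nullable.
- title: declared NOT NULL → not nullable.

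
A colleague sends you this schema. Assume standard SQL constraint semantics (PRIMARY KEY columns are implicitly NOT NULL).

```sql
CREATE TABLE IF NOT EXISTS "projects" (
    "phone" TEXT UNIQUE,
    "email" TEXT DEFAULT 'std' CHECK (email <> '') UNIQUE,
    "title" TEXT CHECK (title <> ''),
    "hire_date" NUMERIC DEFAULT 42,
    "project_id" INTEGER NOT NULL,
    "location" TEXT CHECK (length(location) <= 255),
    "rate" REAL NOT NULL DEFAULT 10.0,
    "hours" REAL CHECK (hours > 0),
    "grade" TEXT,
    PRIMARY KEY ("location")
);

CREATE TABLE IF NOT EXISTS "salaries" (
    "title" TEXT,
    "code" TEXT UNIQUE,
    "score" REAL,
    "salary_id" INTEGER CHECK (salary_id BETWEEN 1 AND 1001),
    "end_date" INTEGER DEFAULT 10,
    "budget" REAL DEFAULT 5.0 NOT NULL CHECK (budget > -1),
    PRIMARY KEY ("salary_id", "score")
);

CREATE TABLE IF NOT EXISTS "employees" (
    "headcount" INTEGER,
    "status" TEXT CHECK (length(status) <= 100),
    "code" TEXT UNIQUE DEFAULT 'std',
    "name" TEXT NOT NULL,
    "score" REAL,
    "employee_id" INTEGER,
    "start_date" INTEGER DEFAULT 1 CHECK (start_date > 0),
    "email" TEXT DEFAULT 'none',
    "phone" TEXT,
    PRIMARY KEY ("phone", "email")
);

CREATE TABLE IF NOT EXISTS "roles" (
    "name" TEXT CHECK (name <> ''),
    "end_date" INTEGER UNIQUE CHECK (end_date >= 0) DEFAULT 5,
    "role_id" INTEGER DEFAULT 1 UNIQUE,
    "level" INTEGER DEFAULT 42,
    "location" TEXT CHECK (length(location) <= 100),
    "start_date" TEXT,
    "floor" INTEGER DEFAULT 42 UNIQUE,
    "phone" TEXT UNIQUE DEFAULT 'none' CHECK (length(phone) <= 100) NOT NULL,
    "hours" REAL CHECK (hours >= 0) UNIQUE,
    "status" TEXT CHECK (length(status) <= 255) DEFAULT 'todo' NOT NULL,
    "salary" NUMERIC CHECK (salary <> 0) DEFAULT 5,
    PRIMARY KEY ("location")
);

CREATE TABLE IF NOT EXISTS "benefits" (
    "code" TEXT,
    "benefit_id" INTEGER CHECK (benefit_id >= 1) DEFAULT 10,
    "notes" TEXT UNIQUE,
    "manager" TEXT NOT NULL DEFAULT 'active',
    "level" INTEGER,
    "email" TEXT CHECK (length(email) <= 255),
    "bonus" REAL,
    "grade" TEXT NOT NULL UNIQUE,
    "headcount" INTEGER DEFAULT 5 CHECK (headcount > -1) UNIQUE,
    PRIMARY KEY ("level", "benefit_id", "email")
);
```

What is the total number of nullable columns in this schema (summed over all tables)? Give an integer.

projects: 6 nullable (phone, email, title, hire_date, hours, grade — PK (location) and explicit NOT NULL columns excluded).
salaries: 3 nullable (title, code, end_date — PK (salary_id, score) and explicit NOT NULL columns excluded).
employees: 6 nullable (headcount, status, code, score, employee_id, start_date — PK (phone, email) and explicit NOT NULL columns excluded).
roles: 8 nullable (name, end_date, role_id, level, start_date, floor, hours, salary — PK (location) and explicit NOT NULL columns excluded).
benefits: 4 nullable (code, notes, bonus, headcount — PK (level, benefit_id, email) and explicit NOT NULL columns excluded).
Total: 6 + 3 + 6 + 8 + 4 = 27.

27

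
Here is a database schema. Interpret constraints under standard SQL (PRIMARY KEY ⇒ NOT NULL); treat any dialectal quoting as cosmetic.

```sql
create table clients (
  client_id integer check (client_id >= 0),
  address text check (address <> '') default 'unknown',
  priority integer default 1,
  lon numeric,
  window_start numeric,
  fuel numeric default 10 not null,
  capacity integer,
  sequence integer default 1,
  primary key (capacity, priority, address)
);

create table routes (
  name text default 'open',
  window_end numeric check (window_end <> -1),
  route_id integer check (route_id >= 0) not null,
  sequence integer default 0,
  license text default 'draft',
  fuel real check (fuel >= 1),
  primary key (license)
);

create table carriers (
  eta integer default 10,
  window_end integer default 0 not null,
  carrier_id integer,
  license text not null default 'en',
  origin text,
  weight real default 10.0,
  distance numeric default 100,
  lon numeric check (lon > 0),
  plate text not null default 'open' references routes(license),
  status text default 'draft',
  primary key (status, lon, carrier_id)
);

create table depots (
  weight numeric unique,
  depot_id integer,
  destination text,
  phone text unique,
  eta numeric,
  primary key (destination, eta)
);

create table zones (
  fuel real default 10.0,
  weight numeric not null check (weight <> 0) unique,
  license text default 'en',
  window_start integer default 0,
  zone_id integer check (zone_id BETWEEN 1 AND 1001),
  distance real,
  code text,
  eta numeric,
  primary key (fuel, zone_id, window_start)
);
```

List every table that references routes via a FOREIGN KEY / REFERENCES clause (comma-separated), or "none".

- carriers.plate references routes(license).

carriers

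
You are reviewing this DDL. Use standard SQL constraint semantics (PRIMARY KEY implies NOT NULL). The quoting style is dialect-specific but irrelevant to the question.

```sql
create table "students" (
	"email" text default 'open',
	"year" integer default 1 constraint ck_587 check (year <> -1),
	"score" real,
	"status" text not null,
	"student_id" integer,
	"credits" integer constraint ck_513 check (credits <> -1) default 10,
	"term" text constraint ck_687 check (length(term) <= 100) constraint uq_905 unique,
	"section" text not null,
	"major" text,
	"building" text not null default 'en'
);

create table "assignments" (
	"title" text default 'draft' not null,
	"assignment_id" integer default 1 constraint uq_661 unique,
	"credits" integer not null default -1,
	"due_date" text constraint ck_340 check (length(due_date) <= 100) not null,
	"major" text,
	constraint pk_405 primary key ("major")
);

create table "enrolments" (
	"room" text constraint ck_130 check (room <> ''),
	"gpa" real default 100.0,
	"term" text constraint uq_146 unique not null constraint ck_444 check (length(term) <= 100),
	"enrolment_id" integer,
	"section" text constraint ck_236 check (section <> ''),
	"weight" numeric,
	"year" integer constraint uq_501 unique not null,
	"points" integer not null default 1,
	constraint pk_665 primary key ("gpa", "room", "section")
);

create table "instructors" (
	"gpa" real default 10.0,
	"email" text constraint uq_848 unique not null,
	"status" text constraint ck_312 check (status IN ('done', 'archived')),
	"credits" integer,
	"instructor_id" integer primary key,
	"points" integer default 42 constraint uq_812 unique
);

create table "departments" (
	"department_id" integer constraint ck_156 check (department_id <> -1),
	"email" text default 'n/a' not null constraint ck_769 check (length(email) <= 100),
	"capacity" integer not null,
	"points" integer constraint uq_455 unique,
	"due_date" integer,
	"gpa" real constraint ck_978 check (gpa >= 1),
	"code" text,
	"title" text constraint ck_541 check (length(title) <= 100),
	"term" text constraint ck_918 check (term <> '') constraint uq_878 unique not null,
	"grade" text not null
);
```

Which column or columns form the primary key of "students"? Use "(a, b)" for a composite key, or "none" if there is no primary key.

No column is declared PRIMARY KEY inline, and there is no table-level PRIMARY KEY clause in students.

none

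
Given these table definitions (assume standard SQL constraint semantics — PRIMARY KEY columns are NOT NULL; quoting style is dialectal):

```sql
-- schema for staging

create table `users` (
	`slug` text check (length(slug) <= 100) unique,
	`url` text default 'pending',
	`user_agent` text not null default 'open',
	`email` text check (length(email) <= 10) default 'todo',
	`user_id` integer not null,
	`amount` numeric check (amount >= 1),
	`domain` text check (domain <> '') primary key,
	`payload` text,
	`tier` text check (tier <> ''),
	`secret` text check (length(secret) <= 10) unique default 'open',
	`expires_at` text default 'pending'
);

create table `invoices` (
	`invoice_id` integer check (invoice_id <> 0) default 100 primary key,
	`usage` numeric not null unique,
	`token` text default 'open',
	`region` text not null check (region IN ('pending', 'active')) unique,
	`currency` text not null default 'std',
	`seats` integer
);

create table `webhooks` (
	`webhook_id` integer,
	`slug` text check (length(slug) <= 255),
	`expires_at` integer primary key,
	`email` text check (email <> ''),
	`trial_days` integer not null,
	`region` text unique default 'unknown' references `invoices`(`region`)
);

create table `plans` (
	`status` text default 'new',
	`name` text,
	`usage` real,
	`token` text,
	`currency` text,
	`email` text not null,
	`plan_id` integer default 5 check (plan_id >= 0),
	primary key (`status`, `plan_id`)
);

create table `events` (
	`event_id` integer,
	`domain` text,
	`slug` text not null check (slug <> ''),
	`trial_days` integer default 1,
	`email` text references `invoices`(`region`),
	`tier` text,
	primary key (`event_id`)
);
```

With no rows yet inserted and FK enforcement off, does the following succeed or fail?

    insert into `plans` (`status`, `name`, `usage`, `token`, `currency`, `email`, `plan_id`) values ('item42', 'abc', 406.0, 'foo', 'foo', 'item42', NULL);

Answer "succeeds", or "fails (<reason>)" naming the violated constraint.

fails (NOT NULL on plan_id)

plan_id is explicitly set to NULL, but plan_id is part of the PRIMARY KEY (implied NOT NULL).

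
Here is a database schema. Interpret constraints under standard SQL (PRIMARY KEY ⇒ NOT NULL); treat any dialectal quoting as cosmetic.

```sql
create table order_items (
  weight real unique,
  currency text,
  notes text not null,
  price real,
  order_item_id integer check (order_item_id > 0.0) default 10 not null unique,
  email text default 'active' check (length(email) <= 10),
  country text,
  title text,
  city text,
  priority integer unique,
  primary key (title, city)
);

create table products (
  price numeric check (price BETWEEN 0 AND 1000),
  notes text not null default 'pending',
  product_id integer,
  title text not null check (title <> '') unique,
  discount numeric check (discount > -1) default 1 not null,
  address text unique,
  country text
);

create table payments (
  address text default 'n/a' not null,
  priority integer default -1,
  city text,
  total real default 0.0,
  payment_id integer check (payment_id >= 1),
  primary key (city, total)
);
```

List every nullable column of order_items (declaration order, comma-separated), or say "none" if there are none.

- weight: UNIQUE does not imply NOT NULL → nullable.
- currency: no NOT NULL constraint applies → nullable.
- notes: declared NOT NULL → not nullable.
- price: no NOT NULL constraint applies → nullable.
- order_item_id: declared NOT NULL → not nullable.
- email: CHECK does not forbid NULL (a CHECK constraint passes when its expression is NULL) → nullable.
- country: no NOT NULL constraint applies → nullable.
- title: part of the PRIMARY KEY, which implies NOT NULL → not nullable.
- city: part of the PRIMARY KEY, which implies NOT NULL → not nullable.
- priority: UNIQUE does not imply NOT NULL → nullable.

weight, currency, price, email, country, priority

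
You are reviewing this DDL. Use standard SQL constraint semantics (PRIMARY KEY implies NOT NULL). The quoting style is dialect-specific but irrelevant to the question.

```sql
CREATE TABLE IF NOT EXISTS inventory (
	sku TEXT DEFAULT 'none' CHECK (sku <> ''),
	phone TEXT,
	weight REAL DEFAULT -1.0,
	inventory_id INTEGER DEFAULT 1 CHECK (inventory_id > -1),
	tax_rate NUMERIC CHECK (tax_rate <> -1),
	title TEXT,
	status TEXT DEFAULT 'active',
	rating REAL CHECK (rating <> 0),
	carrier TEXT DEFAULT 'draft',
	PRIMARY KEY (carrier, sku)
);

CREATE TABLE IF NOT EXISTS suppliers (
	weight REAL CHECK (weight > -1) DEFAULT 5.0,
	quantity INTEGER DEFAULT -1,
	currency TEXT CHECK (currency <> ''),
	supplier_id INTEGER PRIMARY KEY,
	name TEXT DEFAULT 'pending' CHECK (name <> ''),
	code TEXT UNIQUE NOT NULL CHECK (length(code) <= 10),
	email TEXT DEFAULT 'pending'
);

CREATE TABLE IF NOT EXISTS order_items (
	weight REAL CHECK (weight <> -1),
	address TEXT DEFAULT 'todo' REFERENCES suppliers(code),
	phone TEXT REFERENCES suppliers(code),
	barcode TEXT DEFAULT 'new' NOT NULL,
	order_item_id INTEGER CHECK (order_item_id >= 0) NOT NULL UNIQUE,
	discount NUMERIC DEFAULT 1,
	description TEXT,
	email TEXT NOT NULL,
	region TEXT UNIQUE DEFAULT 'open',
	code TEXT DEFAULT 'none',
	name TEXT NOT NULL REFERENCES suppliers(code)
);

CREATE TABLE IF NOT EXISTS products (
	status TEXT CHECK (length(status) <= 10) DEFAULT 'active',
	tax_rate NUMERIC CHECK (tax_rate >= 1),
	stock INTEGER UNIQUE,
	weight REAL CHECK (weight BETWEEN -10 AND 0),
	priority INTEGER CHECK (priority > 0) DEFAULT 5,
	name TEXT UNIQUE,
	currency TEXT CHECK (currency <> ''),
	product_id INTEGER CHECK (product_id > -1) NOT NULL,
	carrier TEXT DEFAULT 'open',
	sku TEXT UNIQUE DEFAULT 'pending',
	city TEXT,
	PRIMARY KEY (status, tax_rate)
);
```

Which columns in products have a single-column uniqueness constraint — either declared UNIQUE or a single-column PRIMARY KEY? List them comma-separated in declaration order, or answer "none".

- status: part of a composite PRIMARY KEY — only the tuple is unique, not this column on its own.
- tax_rate: part of a composite PRIMARY KEY — only the tuple is unique, not this column on its own.
- stock: declared UNIQUE → unique.
- weight: no UNIQUE or single-column PK constraint.
- priority: no UNIQUE or single-column PK constraint.
- name: declared UNIQUE → unique.
- currency: no UNIQUE or single-column PK constraint.
- product_id: no UNIQUE or single-column PK constraint.
- carrier: no UNIQUE or single-column PK constraint.
- sku: declared UNIQUE → unique.
- city: no UNIQUE or single-column PK constraint.

stock, name, sku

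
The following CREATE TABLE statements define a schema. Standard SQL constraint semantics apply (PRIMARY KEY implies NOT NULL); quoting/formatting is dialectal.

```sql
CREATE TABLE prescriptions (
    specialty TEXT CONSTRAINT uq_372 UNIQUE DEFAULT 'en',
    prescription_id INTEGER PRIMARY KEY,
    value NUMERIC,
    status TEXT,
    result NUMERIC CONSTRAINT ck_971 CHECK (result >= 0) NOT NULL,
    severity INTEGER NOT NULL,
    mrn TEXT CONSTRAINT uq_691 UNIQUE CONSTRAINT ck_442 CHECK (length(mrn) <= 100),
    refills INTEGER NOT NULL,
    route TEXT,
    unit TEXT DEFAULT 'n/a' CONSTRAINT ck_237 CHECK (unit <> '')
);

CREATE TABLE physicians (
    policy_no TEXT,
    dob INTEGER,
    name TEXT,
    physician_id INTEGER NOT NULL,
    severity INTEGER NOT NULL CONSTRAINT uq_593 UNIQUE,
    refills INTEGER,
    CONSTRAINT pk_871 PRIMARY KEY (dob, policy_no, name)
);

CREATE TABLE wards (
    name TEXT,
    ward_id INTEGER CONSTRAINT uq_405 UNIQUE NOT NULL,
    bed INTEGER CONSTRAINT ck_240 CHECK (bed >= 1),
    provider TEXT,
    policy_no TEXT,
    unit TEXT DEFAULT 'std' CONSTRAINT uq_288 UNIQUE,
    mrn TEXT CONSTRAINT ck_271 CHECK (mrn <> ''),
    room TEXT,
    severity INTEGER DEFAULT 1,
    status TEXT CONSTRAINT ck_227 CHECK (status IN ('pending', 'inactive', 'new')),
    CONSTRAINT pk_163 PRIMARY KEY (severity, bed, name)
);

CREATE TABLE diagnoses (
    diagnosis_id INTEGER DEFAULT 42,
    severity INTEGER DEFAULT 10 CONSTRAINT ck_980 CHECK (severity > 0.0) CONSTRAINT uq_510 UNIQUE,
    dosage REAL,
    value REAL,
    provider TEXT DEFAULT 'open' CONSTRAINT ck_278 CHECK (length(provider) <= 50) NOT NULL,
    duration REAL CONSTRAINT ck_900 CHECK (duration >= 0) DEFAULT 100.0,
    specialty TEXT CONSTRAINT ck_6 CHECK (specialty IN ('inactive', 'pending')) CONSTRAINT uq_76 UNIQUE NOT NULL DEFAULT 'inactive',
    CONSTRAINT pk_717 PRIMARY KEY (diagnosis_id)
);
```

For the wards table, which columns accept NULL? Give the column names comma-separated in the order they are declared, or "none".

- name: part of the PRIMARY KEY, which implies NOT NULL → not nullable.
- ward_id: declared NOT NULL → not nullable.
- bed: part of the PRIMARY KEY, which implies NOT NULL → not nullable.
- provider: no NOT NULL constraint applies → nullable.
- policy_no: no NOT NULL constraint applies → nullable.
- unit: UNIQUE does not imply NOT NULL → nullable.
- mrn: CHECK does not forbid NULL (a CHECK constraint passes when its expression is NULL) → nullable.
- room: no NOT NULL constraint applies → nullable.
- severity: part of the PRIMARY KEY, which implies NOT NULL → not nullable.
- status: CHECK does not forbid NULL (a CHECK constraint passes when its expression is NULL) → nullable.

provider, policy_no, unit, mrn, room, status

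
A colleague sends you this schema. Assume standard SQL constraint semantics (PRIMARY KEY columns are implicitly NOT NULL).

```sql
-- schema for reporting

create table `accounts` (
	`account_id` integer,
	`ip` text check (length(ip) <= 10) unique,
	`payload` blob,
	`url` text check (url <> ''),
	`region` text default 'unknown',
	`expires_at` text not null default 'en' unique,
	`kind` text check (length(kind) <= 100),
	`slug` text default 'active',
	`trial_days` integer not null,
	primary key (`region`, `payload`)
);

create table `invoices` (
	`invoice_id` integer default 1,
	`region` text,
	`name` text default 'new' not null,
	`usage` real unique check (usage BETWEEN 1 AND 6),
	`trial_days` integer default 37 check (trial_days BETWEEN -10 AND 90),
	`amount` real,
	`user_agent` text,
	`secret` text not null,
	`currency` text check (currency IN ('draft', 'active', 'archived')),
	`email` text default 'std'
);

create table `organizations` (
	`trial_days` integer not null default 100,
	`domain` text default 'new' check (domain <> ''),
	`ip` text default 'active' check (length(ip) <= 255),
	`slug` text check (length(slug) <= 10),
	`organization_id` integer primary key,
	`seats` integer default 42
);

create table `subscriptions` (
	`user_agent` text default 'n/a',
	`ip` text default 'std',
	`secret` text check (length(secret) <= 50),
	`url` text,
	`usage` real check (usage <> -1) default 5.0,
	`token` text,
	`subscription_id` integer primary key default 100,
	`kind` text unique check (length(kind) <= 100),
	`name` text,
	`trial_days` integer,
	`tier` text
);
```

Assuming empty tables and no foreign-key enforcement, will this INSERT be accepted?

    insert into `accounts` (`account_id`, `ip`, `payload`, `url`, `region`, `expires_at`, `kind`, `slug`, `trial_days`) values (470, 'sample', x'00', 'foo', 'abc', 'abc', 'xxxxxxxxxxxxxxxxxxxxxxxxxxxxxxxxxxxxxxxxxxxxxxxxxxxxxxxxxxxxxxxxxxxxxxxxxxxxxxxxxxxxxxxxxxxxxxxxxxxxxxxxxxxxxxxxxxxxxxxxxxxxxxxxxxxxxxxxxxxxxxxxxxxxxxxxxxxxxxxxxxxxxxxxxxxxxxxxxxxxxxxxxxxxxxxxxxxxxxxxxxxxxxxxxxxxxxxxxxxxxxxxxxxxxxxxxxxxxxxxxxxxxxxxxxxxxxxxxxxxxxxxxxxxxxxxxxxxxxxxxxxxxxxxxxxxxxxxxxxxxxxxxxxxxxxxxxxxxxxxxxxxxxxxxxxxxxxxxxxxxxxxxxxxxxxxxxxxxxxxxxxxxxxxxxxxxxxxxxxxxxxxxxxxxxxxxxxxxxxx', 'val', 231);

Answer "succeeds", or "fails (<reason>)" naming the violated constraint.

fails (CHECK on kind)

The value 'xxxxxxxxxxxxxxxxxxxxxxxxxxxxxxxxxxxxxxxxxxxxxxxxxxxxxxxxxxxxxxxxxxxxxxxxxxxxxxxxxxxxxxxxxxxxxxxxxxxxxxxxxxxxxxxxxxxxxxxxxxxxxxxxxxxxxxxxxxxxxxxxxxxxxxxxxxxxxxxxxxxxxxxxxxxxxxxxxxxxxxxxxxxxxxxxxxxxxxxxxxxxxxxxxxxxxxxxxxxxxxxxxxxxxxxxxxxxxxxxxxxxxxxxxxxxxxxxxxxxxxxxxxxxxxxxxxxxxxxxxxxxxxxxxxxxxxxxxxxxxxxxxxxxxxxxxxxxxxxxxxxxxxxxxxxxxxxxxxxxxxxxxxxxxxxxxxxxxxxxxxxxxxxxxxxxxxxxxxxxxxxxxxxxxxxxxxxxxxxx' for kind violates CHECK (length(kind) <= 100).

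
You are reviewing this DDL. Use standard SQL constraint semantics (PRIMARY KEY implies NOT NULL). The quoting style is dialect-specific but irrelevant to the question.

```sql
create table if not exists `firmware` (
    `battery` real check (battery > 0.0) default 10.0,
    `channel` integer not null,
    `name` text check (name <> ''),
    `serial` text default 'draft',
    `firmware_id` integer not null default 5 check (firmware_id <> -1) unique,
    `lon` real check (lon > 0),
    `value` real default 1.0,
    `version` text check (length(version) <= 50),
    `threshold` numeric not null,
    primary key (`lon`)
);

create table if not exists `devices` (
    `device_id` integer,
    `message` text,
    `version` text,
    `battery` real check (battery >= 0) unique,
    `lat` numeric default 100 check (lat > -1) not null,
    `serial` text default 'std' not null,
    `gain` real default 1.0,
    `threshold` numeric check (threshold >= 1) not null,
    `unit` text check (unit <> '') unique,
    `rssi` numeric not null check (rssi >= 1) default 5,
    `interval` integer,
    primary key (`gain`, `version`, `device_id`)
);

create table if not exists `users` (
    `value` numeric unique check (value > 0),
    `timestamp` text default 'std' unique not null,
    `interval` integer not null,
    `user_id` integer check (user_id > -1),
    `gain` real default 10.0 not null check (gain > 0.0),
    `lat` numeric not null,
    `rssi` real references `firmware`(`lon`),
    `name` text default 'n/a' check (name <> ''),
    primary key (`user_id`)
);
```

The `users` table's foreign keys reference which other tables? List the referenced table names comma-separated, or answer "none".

- rssi REFERENCES firmware(lon).

firmware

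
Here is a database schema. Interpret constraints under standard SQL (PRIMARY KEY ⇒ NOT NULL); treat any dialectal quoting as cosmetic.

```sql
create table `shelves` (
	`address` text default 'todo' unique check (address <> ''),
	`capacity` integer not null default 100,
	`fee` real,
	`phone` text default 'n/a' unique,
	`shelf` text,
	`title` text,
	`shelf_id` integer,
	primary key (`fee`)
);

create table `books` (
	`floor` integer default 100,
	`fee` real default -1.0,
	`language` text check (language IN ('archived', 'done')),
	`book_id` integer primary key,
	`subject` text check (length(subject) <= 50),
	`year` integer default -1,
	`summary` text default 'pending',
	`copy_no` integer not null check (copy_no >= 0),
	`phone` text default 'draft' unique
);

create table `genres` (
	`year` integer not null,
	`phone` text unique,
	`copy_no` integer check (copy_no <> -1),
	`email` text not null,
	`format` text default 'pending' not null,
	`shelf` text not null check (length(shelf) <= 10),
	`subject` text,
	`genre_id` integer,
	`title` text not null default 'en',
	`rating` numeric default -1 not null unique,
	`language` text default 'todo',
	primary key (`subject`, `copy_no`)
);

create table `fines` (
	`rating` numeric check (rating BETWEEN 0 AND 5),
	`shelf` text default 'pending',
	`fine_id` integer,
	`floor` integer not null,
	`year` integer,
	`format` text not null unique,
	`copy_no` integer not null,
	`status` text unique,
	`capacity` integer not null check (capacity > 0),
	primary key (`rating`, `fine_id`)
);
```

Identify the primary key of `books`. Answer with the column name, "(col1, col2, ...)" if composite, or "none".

book_id is declared PRIMARY KEY inline on the column.

book_id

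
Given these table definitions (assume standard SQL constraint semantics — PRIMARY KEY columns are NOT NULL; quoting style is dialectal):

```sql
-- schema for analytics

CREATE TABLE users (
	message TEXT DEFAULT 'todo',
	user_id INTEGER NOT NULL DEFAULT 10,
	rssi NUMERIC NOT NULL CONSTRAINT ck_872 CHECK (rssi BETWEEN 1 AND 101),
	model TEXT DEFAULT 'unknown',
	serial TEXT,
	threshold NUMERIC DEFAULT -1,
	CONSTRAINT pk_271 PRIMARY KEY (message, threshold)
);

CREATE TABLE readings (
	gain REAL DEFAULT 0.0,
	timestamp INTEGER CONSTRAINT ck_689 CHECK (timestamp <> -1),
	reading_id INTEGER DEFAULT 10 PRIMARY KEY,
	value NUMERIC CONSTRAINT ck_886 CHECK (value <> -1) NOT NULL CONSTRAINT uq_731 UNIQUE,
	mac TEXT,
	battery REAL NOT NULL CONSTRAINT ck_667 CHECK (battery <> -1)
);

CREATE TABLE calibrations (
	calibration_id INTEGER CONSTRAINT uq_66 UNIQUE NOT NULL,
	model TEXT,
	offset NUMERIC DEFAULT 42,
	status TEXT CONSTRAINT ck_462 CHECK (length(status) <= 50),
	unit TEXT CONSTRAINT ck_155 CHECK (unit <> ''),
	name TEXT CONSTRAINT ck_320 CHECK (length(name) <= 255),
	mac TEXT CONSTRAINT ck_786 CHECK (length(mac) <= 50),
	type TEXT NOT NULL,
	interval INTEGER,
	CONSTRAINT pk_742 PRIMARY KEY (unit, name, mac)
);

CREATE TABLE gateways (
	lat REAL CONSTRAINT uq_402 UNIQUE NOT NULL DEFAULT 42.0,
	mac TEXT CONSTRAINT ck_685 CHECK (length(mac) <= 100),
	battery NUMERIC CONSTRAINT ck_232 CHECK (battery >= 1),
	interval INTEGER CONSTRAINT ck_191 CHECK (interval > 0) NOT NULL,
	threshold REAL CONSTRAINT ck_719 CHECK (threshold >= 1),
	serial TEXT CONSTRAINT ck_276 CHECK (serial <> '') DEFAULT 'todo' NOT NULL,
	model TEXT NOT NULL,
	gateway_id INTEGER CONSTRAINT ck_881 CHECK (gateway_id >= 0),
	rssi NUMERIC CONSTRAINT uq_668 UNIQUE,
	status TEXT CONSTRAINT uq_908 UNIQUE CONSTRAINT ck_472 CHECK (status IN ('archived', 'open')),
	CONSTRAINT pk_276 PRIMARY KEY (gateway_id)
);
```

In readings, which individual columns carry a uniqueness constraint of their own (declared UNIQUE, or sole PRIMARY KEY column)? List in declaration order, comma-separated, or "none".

- gain: no UNIQUE or single-column PK constraint.
- timestamp: no UNIQUE or single-column PK constraint.
- reading_id: single-column PRIMARY KEY → unique.
- value: declared UNIQUE → unique.
- mac: no UNIQUE or single-column PK constraint.
- battery: no UNIQUE or single-column PK constraint.

reading_id, value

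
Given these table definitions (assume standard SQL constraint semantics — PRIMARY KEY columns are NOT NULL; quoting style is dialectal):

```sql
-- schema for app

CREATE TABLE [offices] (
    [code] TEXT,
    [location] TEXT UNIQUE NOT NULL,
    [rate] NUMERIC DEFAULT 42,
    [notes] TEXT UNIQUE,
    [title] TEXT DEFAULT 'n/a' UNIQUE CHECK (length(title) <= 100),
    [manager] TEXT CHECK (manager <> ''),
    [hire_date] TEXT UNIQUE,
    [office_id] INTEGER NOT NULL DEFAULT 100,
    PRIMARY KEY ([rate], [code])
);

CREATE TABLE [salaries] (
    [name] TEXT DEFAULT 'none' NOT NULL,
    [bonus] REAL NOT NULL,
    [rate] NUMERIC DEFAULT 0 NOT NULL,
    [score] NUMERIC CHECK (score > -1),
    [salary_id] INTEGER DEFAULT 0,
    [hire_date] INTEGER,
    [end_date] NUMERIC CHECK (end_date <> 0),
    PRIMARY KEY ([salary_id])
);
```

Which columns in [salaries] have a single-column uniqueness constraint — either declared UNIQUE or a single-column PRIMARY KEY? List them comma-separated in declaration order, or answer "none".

- name: no UNIQUE or single-column PK constraint.
- bonus: no UNIQUE or single-column PK constraint.
- rate: no UNIQUE or single-column PK constraint.
- score: no UNIQUE or single-column PK constraint.
- salary_id: single-column PRIMARY KEY → unique.
- hire_date: no UNIQUE or single-column PK constraint.
- end_date: no UNIQUE or single-column PK constraint.

salary_id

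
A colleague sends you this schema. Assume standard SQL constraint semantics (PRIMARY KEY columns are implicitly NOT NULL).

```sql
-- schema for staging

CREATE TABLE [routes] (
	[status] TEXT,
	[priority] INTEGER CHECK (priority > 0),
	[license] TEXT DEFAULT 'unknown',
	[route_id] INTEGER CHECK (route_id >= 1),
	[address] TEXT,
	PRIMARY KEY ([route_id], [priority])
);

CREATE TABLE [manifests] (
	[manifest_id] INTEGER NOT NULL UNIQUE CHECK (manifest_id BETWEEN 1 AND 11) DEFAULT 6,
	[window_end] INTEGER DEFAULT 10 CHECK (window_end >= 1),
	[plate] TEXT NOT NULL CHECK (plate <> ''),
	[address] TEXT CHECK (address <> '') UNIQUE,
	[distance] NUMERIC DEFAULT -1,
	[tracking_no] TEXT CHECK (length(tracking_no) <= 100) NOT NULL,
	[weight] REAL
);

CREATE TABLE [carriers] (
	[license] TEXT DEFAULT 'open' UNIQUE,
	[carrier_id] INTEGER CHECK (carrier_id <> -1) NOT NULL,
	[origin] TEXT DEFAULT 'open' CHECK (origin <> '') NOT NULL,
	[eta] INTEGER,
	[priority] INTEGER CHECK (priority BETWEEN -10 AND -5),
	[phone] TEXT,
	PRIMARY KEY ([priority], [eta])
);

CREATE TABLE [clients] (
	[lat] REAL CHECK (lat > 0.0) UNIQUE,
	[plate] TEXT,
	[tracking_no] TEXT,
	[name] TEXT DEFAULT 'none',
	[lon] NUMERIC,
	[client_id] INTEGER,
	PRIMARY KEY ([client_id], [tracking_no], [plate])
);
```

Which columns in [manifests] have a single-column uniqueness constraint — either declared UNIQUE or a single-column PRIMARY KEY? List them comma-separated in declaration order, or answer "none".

manifest_id, address

- manifest_id: declared UNIQUE → unique.
- window_end: no UNIQUE or single-column PK constraint.
- plate: no UNIQUE or single-column PK constraint.
- address: declared UNIQUE → unique.
- distance: no UNIQUE or single-column PK constraint.
- tracking_no: no UNIQUE or single-column PK constraint.
- weight: no UNIQUE or single-column PK constraint.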